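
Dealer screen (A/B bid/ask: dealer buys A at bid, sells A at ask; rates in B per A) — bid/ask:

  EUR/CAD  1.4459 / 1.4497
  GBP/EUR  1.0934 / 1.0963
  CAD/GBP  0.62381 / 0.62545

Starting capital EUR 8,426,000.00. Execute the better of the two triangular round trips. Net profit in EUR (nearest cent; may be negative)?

Net profit: EUR 50,592.49

Best loop EUR → GBP → CAD → EUR:
EUR 8,426,000.00 ÷ 1.0963 (buy GBP at ask) = GBP 7,685,852.41
GBP 7,685,852.41 ÷ 0.62545 (buy CAD at ask) = CAD 12,288,516.13
CAD 12,288,516.13 ÷ 1.4497 (buy EUR at ask) = EUR 8,476,592.49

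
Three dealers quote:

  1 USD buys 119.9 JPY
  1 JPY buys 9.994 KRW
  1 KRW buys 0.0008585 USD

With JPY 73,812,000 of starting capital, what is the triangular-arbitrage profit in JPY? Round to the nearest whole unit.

Profitable loop is JPY → KRW → USD → JPY:
JPY 73,812,000 × 9.994 = KRW 737,677,128
KRW 737,677,128 × 0.0008585 = USD 633,295.81
USD 633,295.81 × 119.9 = JPY 75,932,168
Profit = JPY 75,932,168 − JPY 73,812,000

Profit: JPY 2,120,168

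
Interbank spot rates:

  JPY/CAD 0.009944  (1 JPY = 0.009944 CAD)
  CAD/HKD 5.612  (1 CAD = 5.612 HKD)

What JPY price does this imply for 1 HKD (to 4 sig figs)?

HKD/JPY = 17.92

1 HKD ÷ 5.612 = 0.17819 CAD
0.17819 CAD ÷ 0.009944 = 17.9193 JPY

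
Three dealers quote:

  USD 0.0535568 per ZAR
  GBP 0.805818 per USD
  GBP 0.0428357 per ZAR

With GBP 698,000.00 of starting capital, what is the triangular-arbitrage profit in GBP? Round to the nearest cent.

Profit: GBP 5,236.07

Profitable loop is GBP → ZAR → USD → GBP:
GBP 698,000.00 ÷ 0.0428357 = ZAR 16,294,819.51
ZAR 16,294,819.51 × 0.0535568 = USD 872,698.39
USD 872,698.39 × 0.805818 = GBP 703,236.07
Profit = GBP 703,236.07 − GBP 698,000.00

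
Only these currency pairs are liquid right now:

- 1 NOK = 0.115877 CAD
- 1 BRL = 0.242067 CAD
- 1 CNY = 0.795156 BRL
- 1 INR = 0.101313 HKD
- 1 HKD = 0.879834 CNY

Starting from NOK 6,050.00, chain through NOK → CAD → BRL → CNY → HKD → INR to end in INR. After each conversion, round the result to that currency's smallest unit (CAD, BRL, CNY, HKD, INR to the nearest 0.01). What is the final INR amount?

INR 40,860.30

NOK 6,050.00 × 0.115877 = CAD 701.06
CAD 701.06 ÷ 0.242067 = BRL 2,896.14
BRL 2,896.14 ÷ 0.795156 = CNY 3,642.23
CNY 3,642.23 ÷ 0.879834 = HKD 4,139.68
HKD 4,139.68 ÷ 0.101313 = INR 40,860.30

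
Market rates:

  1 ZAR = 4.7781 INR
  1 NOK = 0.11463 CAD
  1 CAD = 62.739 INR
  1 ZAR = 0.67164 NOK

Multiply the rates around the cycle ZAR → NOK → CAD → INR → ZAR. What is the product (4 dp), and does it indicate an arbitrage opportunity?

1.0109 (arbitrage exists)

Around ZAR → NOK → CAD → INR → ZAR: 1 × 0.67164 × 0.11463 × 62.739 ÷ 4.7781 = 1.010921
Product > 1; profitable direction is ZAR → NOK → CAD → INR → ZAR.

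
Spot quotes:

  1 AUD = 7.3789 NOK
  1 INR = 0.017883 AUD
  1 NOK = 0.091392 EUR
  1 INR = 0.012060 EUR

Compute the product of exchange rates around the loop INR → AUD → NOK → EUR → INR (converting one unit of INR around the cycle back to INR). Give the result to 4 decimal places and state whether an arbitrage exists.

1.0000 (no arbitrage)

Around INR → AUD → NOK → EUR → INR: 1 × 0.017883 × 7.3789 × 0.091392 ÷ 0.012060 = 0.999984
Product ≈ 1 (deviation 0.002%, within rounding noise).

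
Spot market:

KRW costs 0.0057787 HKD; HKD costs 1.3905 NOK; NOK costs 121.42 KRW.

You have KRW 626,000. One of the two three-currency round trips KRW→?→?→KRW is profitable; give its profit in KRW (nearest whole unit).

Profit: KRW 15,627

Profitable loop is KRW → NOK → HKD → KRW:
KRW 626,000 ÷ 121.42 = NOK 5,155.66
NOK 5,155.66 ÷ 1.3905 = HKD 3,707.77
HKD 3,707.77 ÷ 0.0057787 = KRW 641,627
Profit = KRW 641,627 − KRW 626,000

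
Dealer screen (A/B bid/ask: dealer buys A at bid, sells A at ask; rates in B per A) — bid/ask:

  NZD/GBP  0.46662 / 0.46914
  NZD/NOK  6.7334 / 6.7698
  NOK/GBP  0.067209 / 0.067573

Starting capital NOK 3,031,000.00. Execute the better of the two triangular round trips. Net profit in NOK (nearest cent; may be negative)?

Best loop NOK → NZD → GBP → NOK:
NOK 3,031,000.00 ÷ 6.7698 (buy NZD at ask) = NZD 447,723.71
NZD 447,723.71 × 0.46662 (sell NZD at bid) = GBP 208,916.84
GBP 208,916.84 ÷ 0.067573 (buy NOK at ask) = NOK 3,091,720.65

Net profit: NOK 60,720.65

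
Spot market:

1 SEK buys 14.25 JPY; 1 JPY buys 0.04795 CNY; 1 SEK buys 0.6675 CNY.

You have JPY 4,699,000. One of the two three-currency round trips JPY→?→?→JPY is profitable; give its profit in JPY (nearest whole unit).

Profit: JPY 111,139

Profitable loop is JPY → CNY → SEK → JPY:
JPY 4,699,000 × 0.04795 = CNY 225,317.05
CNY 225,317.05 ÷ 0.6675 = SEK 337,553.63
SEK 337,553.63 × 14.25 = JPY 4,810,139
Profit = JPY 4,810,139 − JPY 4,699,000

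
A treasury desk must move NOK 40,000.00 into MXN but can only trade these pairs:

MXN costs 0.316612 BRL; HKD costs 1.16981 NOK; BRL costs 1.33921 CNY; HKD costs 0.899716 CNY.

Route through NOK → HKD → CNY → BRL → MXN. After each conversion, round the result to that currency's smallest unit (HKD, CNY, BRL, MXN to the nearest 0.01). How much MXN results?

MXN 72,556.13

NOK 40,000.00 ÷ 1.16981 = HKD 34,193.59
HKD 34,193.59 × 0.899716 = CNY 30,764.52
CNY 30,764.52 ÷ 1.33921 = BRL 22,972.14
BRL 22,972.14 ÷ 0.316612 = MXN 72,556.13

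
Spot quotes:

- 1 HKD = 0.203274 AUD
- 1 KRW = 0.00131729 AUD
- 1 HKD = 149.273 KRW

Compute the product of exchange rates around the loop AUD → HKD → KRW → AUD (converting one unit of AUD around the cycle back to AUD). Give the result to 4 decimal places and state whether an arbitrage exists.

0.9673 (arbitrage exists)

Around AUD → HKD → KRW → AUD: 1 ÷ 0.203274 × 149.273 × 0.00131729 = 0.967344
Product < 1; profitable direction is AUD → KRW → HKD → AUD.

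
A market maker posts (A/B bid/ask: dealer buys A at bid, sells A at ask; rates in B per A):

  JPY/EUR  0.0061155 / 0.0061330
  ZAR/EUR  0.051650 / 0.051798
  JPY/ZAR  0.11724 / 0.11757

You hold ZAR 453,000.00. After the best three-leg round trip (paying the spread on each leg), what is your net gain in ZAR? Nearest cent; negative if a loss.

Best loop ZAR → JPY → EUR → ZAR:
ZAR 453,000.00 ÷ 0.11757 (buy JPY at ask) = JPY 3,853,024
JPY 3,853,024 × 0.0061155 (sell JPY at bid) = EUR 23,563.17
EUR 23,563.17 ÷ 0.051798 (buy ZAR at ask) = ZAR 454,904.95

Net profit: ZAR 1,904.95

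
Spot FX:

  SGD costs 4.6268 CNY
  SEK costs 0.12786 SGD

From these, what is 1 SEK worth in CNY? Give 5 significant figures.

SEK/CNY = 0.59158

1 SEK × 0.12786 = 0.12786 SGD
0.12786 SGD × 4.6268 = 0.591583 CNY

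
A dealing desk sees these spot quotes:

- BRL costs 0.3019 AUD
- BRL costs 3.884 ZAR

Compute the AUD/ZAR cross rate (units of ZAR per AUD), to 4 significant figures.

1 AUD ÷ 0.3019 = 3.31236 BRL
3.31236 BRL × 3.884 = 12.8652 ZAR

AUD/ZAR = 12.87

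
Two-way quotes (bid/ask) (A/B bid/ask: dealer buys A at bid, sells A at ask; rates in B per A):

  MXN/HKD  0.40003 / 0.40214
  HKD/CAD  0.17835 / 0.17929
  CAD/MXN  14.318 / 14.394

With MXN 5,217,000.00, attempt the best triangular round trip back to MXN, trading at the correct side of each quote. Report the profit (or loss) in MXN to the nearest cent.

Best loop MXN → HKD → CAD → MXN:
MXN 5,217,000.00 × 0.40003 (sell MXN at bid) = HKD 2,086,956.51
HKD 2,086,956.51 × 0.17835 (sell HKD at bid) = CAD 372,208.69
CAD 372,208.69 × 14.318 (sell CAD at bid) = MXN 5,329,284.07

Net profit: MXN 112,284.07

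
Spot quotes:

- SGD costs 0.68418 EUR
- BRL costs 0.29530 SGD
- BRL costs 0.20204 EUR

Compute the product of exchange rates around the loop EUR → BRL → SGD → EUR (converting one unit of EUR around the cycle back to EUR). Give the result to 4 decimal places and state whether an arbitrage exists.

Around EUR → BRL → SGD → EUR: 1 ÷ 0.20204 × 0.29530 × 0.68418 = 0.999992
Product ≈ 1 (deviation 0.001%, within rounding noise).

1.0000 (no arbitrage)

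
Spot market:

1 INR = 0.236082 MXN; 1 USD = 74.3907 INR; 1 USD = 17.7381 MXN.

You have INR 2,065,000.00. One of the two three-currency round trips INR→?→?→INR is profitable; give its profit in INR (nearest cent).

Profit: INR 20,670.19

Profitable loop is INR → USD → MXN → INR:
INR 2,065,000.00 ÷ 74.3907 = USD 27,758.85
USD 27,758.85 × 17.7381 = MXN 492,389.19
MXN 492,389.19 ÷ 0.236082 = INR 2,085,670.19
Profit = INR 2,085,670.19 − INR 2,065,000.00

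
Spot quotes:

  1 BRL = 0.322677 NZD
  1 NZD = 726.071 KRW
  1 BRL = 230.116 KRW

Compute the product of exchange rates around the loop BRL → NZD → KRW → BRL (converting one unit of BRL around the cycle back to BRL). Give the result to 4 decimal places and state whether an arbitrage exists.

Around BRL → NZD → KRW → BRL: 1 × 0.322677 × 726.071 ÷ 230.116 = 1.018123
Product > 1; profitable direction is BRL → NZD → KRW → BRL.

1.0181 (arbitrage exists)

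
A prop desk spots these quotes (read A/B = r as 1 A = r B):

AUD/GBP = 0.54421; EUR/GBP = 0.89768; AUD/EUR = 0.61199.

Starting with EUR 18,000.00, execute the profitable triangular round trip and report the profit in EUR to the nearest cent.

Profitable loop is EUR → GBP → AUD → EUR:
EUR 18,000.00 × 0.89768 = GBP 16,158.24
GBP 16,158.24 ÷ 0.54421 = AUD 29,691.19
AUD 29,691.19 × 0.61199 = EUR 18,170.71
Profit = EUR 18,170.71 − EUR 18,000.00

Profit: EUR 170.71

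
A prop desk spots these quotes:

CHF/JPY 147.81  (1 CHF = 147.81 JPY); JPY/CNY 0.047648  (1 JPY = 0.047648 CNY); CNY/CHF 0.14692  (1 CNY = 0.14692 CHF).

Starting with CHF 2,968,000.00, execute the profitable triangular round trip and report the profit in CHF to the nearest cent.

Profit: CHF 103,095.41

Profitable loop is CHF → JPY → CNY → CHF:
CHF 2,968,000.00 × 147.81 = JPY 438,700,080
JPY 438,700,080 × 0.047648 = CNY 20,903,181.41
CNY 20,903,181.41 × 0.14692 = CHF 3,071,095.41
Profit = CHF 3,071,095.41 − CHF 2,968,000.00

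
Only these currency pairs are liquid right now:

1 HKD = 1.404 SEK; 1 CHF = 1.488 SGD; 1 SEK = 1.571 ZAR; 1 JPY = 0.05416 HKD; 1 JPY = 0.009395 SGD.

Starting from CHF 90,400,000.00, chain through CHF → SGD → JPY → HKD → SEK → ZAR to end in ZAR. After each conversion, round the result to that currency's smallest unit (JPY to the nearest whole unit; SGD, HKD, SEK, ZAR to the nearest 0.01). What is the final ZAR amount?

ZAR 1,710,395,423.29

CHF 90,400,000.00 × 1.488 = SGD 134,515,200.00
SGD 134,515,200.00 ÷ 0.009395 = JPY 14,317,743,481
JPY 14,317,743,481 × 0.05416 = HKD 775,448,986.93
HKD 775,448,986.93 × 1.404 = SEK 1,088,730,377.65
SEK 1,088,730,377.65 × 1.571 = ZAR 1,710,395,423.29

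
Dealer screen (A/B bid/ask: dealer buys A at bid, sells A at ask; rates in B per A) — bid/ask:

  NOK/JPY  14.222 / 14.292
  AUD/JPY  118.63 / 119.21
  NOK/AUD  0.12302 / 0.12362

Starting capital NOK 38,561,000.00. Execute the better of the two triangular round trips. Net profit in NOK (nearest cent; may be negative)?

Net profit: NOK 814,450.30

Best loop NOK → AUD → JPY → NOK:
NOK 38,561,000.00 × 0.12302 (sell NOK at bid) = AUD 4,743,774.22
AUD 4,743,774.22 × 118.63 (sell AUD at bid) = JPY 562,753,936
JPY 562,753,936 ÷ 14.292 (buy NOK at ask) = NOK 39,375,450.30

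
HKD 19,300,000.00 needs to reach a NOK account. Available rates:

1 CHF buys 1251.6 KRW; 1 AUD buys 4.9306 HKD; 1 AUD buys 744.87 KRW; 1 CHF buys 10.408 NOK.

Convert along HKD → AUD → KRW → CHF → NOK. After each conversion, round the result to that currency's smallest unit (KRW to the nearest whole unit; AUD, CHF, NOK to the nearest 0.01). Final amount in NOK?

NOK 24,245,980.44

HKD 19,300,000.00 ÷ 4.9306 = AUD 3,914,330.91
AUD 3,914,330.91 × 744.87 = KRW 2,915,667,665
KRW 2,915,667,665 ÷ 1251.6 = CHF 2,329,552.31
CHF 2,329,552.31 × 10.408 = NOK 24,245,980.44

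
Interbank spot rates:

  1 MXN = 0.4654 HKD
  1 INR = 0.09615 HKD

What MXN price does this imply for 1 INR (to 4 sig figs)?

INR/MXN = 0.2066

1 INR × 0.09615 = 0.09615 HKD
0.09615 HKD ÷ 0.4654 = 0.206596 MXN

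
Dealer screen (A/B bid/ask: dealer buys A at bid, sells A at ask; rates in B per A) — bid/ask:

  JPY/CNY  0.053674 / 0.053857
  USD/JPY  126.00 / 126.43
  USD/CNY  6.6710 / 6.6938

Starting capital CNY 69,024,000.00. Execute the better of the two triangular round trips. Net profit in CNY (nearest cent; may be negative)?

Best loop CNY → USD → JPY → CNY:
CNY 69,024,000.00 ÷ 6.6938 (buy USD at ask) = USD 10,311,631.66
USD 10,311,631.66 × 126.00 (sell USD at bid) = JPY 1,299,265,589
JPY 1,299,265,589 × 0.053674 (sell JPY at bid) = CNY 69,736,781.23

Net profit: CNY 712,781.23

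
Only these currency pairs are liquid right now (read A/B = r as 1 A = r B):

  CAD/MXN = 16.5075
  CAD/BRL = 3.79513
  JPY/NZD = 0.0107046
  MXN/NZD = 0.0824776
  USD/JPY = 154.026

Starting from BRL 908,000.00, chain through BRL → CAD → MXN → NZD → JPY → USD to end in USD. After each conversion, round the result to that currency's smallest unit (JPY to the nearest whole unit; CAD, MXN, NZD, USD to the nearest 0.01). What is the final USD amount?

BRL 908,000.00 ÷ 3.79513 = CAD 239,253.99
CAD 239,253.99 × 16.5075 = MXN 3,949,485.24
MXN 3,949,485.24 × 0.0824776 = NZD 325,744.06
NZD 325,744.06 ÷ 0.0107046 = JPY 30,430,288
JPY 30,430,288 ÷ 154.026 = USD 197,565.92

USD 197,565.92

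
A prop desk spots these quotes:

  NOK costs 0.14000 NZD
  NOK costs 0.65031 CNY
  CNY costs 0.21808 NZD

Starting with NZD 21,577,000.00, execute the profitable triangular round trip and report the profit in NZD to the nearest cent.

Profit: NZD 280,440.09

Profitable loop is NZD → NOK → CNY → NZD:
NZD 21,577,000.00 ÷ 0.14000 = NOK 154,121,428.57
NOK 154,121,428.57 × 0.65031 = CNY 100,226,706.21
CNY 100,226,706.21 × 0.21808 = NZD 21,857,440.09
Profit = NZD 21,857,440.09 − NZD 21,577,000.00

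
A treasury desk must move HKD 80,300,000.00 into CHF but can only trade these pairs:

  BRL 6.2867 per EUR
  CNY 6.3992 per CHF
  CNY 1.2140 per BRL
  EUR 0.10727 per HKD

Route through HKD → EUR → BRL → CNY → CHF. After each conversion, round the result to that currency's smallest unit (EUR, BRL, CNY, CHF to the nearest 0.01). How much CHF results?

HKD 80,300,000.00 × 0.10727 = EUR 8,613,781.00
EUR 8,613,781.00 × 6.2867 = BRL 54,152,257.01
BRL 54,152,257.01 × 1.2140 = CNY 65,740,840.01
CNY 65,740,840.01 ÷ 6.3992 = CHF 10,273,290.41

CHF 10,273,290.41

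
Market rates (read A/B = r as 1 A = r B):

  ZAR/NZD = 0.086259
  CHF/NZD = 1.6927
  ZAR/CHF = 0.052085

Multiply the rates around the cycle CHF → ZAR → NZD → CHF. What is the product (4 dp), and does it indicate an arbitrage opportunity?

Around CHF → ZAR → NZD → CHF: 1 ÷ 0.052085 × 0.086259 ÷ 1.6927 = 0.978389
Product < 1; profitable direction is CHF → NZD → ZAR → CHF.

0.9784 (arbitrage exists)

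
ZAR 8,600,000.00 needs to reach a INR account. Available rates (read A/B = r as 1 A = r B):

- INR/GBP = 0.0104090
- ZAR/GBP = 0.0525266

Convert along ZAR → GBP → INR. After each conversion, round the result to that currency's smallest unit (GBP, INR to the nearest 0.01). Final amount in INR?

INR 43,397,901.82

ZAR 8,600,000.00 × 0.0525266 = GBP 451,728.76
GBP 451,728.76 ÷ 0.0104090 = INR 43,397,901.82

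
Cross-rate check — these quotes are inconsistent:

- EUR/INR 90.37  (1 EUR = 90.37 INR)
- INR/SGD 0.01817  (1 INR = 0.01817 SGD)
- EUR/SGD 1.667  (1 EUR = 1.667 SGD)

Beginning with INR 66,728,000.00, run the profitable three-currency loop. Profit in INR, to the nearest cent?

Profitable loop is INR → EUR → SGD → INR:
INR 66,728,000.00 ÷ 90.37 = EUR 738,386.63
EUR 738,386.63 × 1.667 = SGD 1,230,890.52
SGD 1,230,890.52 ÷ 0.01817 = INR 67,743,011.38
Profit = INR 67,743,011.38 − INR 66,728,000.00

Profit: INR 1,015,011.38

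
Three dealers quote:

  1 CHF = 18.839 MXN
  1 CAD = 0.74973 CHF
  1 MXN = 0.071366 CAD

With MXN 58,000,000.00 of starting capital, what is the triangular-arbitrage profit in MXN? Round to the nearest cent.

Profitable loop is MXN → CAD → CHF → MXN:
MXN 58,000,000.00 × 0.071366 = CAD 4,139,228.00
CAD 4,139,228.00 × 0.74973 = CHF 3,103,303.41
CHF 3,103,303.41 × 18.839 = MXN 58,463,132.91
Profit = MXN 58,463,132.91 − MXN 58,000,000.00

Profit: MXN 463,132.91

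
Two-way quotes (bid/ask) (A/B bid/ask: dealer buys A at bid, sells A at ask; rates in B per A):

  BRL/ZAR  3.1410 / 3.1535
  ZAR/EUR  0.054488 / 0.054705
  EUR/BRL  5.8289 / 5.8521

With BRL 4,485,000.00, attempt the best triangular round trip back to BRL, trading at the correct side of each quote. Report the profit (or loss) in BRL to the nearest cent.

Best loop BRL → ZAR → EUR → BRL:
BRL 4,485,000.00 × 3.1410 (sell BRL at bid) = ZAR 14,087,385.00
ZAR 14,087,385.00 × 0.054488 (sell ZAR at bid) = EUR 767,593.43
EUR 767,593.43 × 5.8289 (sell EUR at bid) = BRL 4,474,225.37

Net result: BRL -10,774.63 (no profitable arbitrage after spreads)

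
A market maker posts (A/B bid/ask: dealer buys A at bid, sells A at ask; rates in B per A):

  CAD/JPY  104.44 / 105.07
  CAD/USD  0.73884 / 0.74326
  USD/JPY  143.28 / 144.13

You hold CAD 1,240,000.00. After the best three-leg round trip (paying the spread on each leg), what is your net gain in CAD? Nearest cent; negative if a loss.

Best loop CAD → USD → JPY → CAD:
CAD 1,240,000.00 × 0.73884 (sell CAD at bid) = USD 916,161.60
USD 916,161.60 × 143.28 (sell USD at bid) = JPY 131,267,634
JPY 131,267,634 ÷ 105.07 (buy CAD at ask) = CAD 1,249,335.05

Net profit: CAD 9,335.05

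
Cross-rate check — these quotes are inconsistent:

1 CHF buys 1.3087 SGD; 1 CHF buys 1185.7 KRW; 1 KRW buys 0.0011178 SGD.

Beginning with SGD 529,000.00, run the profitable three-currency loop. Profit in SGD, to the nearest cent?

Profit: SGD 6,740.52

Profitable loop is SGD → CHF → KRW → SGD:
SGD 529,000.00 ÷ 1.3087 = CHF 404,217.93
CHF 404,217.93 × 1185.7 = KRW 479,281,195
KRW 479,281,195 × 0.0011178 = SGD 535,740.52
Profit = SGD 535,740.52 − SGD 529,000.00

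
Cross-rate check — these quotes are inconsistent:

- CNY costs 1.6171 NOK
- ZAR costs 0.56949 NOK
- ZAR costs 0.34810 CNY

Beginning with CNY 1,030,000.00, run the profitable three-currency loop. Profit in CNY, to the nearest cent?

Profitable loop is CNY → ZAR → NOK → CNY:
CNY 1,030,000.00 ÷ 0.34810 = ZAR 2,958,919.85
ZAR 2,958,919.85 × 0.56949 = NOK 1,685,075.27
NOK 1,685,075.27 ÷ 1.6171 = CNY 1,042,035.29
Profit = CNY 1,042,035.29 − CNY 1,030,000.00

Profit: CNY 12,035.29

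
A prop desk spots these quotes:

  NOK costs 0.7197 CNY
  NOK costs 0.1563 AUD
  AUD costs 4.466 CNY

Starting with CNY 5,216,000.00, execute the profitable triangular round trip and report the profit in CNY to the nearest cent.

Profit: CNY 161,883.48

Profitable loop is CNY → AUD → NOK → CNY:
CNY 5,216,000.00 ÷ 4.466 = AUD 1,167,935.51
AUD 1,167,935.51 ÷ 0.1563 = NOK 7,472,396.11
NOK 7,472,396.11 × 0.7197 = CNY 5,377,883.48
Profit = CNY 5,377,883.48 − CNY 5,216,000.00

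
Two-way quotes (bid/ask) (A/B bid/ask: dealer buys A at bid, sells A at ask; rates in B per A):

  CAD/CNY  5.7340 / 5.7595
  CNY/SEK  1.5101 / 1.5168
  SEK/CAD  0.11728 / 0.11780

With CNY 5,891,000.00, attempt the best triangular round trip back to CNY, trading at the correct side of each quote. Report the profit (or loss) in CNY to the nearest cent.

Best loop CNY → SEK → CAD → CNY:
CNY 5,891,000.00 × 1.5101 (sell CNY at bid) = SEK 8,895,999.10
SEK 8,895,999.10 × 0.11728 (sell SEK at bid) = CAD 1,043,322.77
CAD 1,043,322.77 × 5.7340 (sell CAD at bid) = CNY 5,982,412.79

Net profit: CNY 91,412.79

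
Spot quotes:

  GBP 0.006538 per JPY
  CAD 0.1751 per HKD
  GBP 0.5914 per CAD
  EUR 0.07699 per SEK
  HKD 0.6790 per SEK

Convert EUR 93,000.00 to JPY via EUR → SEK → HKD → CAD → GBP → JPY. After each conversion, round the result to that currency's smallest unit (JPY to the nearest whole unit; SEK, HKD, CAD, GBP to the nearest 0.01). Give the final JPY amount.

JPY 12,990,951

EUR 93,000.00 ÷ 0.07699 = SEK 1,207,949.08
SEK 1,207,949.08 × 0.6790 = HKD 820,197.43
HKD 820,197.43 × 0.1751 = CAD 143,616.57
CAD 143,616.57 × 0.5914 = GBP 84,934.84
GBP 84,934.84 ÷ 0.006538 = JPY 12,990,951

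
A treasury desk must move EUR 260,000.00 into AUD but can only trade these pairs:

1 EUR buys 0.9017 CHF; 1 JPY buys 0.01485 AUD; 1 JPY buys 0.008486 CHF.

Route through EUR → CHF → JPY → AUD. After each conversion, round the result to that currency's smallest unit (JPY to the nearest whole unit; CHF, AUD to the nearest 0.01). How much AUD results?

EUR 260,000.00 × 0.9017 = CHF 234,442.00
CHF 234,442.00 ÷ 0.008486 = JPY 27,626,915
JPY 27,626,915 × 0.01485 = AUD 410,259.69

AUD 410,259.69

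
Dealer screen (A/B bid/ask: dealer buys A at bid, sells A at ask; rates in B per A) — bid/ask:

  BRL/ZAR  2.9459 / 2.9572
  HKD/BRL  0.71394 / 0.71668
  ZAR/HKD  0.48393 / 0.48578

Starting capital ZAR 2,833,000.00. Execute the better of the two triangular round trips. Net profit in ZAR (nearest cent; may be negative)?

Net profit: ZAR 50,426.17

Best loop ZAR → HKD → BRL → ZAR:
ZAR 2,833,000.00 × 0.48393 (sell ZAR at bid) = HKD 1,370,973.69
HKD 1,370,973.69 × 0.71394 (sell HKD at bid) = BRL 978,792.96
BRL 978,792.96 × 2.9459 (sell BRL at bid) = ZAR 2,883,426.17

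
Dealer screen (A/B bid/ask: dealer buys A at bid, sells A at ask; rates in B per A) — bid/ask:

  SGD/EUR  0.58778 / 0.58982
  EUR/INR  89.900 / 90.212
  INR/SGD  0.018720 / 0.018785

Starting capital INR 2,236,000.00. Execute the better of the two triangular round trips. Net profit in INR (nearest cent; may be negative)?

Net profit: INR 1,055.68

Best loop INR → EUR → SGD → INR:
INR 2,236,000.00 ÷ 90.212 (buy EUR at ask) = EUR 24,786.06
EUR 24,786.06 ÷ 0.58982 (buy SGD at ask) = SGD 42,023.09
SGD 42,023.09 ÷ 0.018785 (buy INR at ask) = INR 2,237,055.68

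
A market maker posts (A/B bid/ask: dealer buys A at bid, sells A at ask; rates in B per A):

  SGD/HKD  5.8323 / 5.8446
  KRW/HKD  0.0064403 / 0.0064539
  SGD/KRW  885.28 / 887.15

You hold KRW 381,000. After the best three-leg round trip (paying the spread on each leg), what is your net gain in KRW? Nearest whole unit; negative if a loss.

Best loop KRW → SGD → HKD → KRW:
KRW 381,000 ÷ 887.15 (buy SGD at ask) = SGD 429.47
SGD 429.47 × 5.8323 (sell SGD at bid) = HKD 2,504.77
HKD 2,504.77 ÷ 0.0064539 (buy KRW at ask) = KRW 388,102

Net profit: KRW 7,102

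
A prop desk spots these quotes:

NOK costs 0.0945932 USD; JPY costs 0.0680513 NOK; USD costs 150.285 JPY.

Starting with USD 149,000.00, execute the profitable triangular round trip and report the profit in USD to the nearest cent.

Profit: USD 5,019.00

Profitable loop is USD → NOK → JPY → USD:
USD 149,000.00 ÷ 0.0945932 = NOK 1,575,166.08
NOK 1,575,166.08 ÷ 0.0680513 = JPY 23,146,745
JPY 23,146,745 ÷ 150.285 = USD 154,019.00
Profit = USD 154,019.00 − USD 149,000.00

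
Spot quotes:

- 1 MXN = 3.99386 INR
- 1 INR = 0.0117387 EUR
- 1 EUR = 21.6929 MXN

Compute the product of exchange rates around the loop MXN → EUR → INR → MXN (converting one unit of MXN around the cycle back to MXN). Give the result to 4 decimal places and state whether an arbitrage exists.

0.9833 (arbitrage exists)

Around MXN → EUR → INR → MXN: 1 ÷ 21.6929 ÷ 0.0117387 ÷ 3.99386 = 0.983263
Product < 1; profitable direction is MXN → INR → EUR → MXN.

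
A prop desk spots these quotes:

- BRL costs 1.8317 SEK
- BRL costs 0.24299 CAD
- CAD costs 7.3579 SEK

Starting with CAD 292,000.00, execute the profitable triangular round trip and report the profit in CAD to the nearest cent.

Profitable loop is CAD → BRL → SEK → CAD:
CAD 292,000.00 ÷ 0.24299 = BRL 1,201,695.54
BRL 1,201,695.54 × 1.8317 = SEK 2,201,145.73
SEK 2,201,145.73 ÷ 7.3579 = CAD 299,154.07
Profit = CAD 299,154.07 − CAD 292,000.00

Profit: CAD 7,154.07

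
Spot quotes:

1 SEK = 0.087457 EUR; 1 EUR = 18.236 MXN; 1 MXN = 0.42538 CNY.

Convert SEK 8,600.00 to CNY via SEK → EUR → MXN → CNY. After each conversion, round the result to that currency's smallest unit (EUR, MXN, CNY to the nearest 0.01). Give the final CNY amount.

CNY 5,834.44

SEK 8,600.00 × 0.087457 = EUR 752.13
EUR 752.13 × 18.236 = MXN 13,715.84
MXN 13,715.84 × 0.42538 = CNY 5,834.44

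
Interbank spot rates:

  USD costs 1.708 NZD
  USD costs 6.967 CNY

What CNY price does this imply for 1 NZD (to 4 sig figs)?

NZD/CNY = 4.079

1 NZD ÷ 1.708 = 0.58548 USD
0.58548 USD × 6.967 = 4.07904 CNY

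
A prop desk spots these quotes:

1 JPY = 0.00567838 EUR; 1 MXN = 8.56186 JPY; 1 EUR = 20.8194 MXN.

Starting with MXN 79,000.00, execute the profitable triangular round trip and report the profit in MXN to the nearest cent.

Profit: MXN 962.78

Profitable loop is MXN → JPY → EUR → MXN:
MXN 79,000.00 × 8.56186 = JPY 676,387
JPY 676,387 × 0.00567838 = EUR 3,840.78
EUR 3,840.78 × 20.8194 = MXN 79,962.78
Profit = MXN 79,962.78 − MXN 79,000.00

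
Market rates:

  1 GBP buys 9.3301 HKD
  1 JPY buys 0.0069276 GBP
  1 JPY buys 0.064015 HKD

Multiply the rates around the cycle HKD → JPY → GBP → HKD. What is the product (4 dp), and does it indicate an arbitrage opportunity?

1.0097 (arbitrage exists)

Around HKD → JPY → GBP → HKD: 1 ÷ 0.064015 × 0.0069276 × 9.3301 = 1.009688
Product > 1; profitable direction is HKD → JPY → GBP → HKD.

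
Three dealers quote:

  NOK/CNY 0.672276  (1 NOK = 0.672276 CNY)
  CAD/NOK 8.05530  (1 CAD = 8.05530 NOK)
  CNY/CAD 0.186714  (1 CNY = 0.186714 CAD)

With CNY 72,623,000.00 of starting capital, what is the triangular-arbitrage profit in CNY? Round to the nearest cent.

Profit: CNY 808,161.04

Profitable loop is CNY → CAD → NOK → CNY:
CNY 72,623,000.00 × 0.186714 = CAD 13,559,730.82
CAD 13,559,730.82 × 8.05530 = NOK 109,227,699.69
NOK 109,227,699.69 × 0.672276 = CNY 73,431,161.04
Profit = CNY 73,431,161.04 − CNY 72,623,000.00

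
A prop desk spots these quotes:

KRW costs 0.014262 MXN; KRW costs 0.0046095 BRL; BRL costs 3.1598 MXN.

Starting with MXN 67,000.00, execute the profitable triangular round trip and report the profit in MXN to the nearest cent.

Profitable loop is MXN → KRW → BRL → MXN:
MXN 67,000.00 ÷ 0.014262 = KRW 4,697,798
KRW 4,697,798 × 0.0046095 = BRL 21,654.50
BRL 21,654.50 × 3.1598 = MXN 68,423.89
Profit = MXN 68,423.89 − MXN 67,000.00

Profit: MXN 1,423.89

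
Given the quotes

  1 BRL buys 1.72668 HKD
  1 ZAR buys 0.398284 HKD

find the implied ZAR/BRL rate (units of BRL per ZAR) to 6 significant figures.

ZAR/BRL = 0.230665

1 ZAR × 0.398284 = 0.398284 HKD
0.398284 HKD ÷ 1.72668 = 0.230665 BRL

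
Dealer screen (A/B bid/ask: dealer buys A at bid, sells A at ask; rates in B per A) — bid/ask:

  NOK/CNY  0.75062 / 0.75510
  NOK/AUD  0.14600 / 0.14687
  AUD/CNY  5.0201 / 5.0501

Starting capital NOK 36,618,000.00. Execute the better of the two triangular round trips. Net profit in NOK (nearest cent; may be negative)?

Best loop NOK → CNY → AUD → NOK:
NOK 36,618,000.00 × 0.75062 (sell NOK at bid) = CNY 27,486,203.16
CNY 27,486,203.16 ÷ 5.0501 (buy AUD at ask) = AUD 5,442,704.73
AUD 5,442,704.73 ÷ 0.14687 (buy NOK at ask) = NOK 37,057,974.61

Net profit: NOK 439,974.61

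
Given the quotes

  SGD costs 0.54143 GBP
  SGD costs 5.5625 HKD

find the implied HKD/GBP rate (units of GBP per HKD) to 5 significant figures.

1 HKD ÷ 5.5625 = 0.179775 SGD
0.179775 SGD × 0.54143 = 0.0973357 GBP

HKD/GBP = 0.097336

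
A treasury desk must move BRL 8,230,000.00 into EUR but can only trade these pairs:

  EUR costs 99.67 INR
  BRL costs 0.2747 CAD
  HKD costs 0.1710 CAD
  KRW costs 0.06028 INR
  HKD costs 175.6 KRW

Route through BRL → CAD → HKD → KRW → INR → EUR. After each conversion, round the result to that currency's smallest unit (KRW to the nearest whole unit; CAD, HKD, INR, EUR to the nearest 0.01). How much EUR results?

EUR 1,404,092.38

BRL 8,230,000.00 × 0.2747 = CAD 2,260,781.00
CAD 2,260,781.00 ÷ 0.1710 = HKD 13,220,941.52
HKD 13,220,941.52 × 175.6 = KRW 2,321,597,331
KRW 2,321,597,331 × 0.06028 = INR 139,945,887.11
INR 139,945,887.11 ÷ 99.67 = EUR 1,404,092.38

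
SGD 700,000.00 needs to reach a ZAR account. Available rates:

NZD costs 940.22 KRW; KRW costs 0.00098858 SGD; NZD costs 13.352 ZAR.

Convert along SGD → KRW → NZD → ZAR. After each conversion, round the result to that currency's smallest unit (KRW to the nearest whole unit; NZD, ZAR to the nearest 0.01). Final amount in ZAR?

SGD 700,000.00 ÷ 0.00098858 = KRW 708,086,346
KRW 708,086,346 ÷ 940.22 = NZD 753,107.09
NZD 753,107.09 × 13.352 = ZAR 10,055,485.87

ZAR 10,055,485.87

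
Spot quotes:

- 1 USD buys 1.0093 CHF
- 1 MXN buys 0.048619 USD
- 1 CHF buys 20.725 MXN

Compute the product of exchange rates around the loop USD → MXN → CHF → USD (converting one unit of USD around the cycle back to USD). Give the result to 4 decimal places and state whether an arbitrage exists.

Around USD → MXN → CHF → USD: 1 ÷ 0.048619 ÷ 20.725 ÷ 1.0093 = 0.983284
Product < 1; profitable direction is USD → CHF → MXN → USD.

0.9833 (arbitrage exists)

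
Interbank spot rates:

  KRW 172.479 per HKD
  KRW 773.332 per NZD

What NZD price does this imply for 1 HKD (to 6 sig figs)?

1 HKD × 172.479 = 172.479 KRW
172.479 KRW ÷ 773.332 = 0.223034 NZD

HKD/NZD = 0.223034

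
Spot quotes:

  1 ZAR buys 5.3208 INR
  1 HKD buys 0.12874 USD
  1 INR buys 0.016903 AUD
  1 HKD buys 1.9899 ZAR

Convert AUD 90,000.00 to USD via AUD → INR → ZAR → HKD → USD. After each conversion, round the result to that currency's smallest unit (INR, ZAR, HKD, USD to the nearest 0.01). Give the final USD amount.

AUD 90,000.00 ÷ 0.016903 = INR 5,324,498.61
INR 5,324,498.61 ÷ 5.3208 = ZAR 1,000,695.12
ZAR 1,000,695.12 ÷ 1.9899 = HKD 502,887.14
HKD 502,887.14 × 0.12874 = USD 64,741.69

USD 64,741.69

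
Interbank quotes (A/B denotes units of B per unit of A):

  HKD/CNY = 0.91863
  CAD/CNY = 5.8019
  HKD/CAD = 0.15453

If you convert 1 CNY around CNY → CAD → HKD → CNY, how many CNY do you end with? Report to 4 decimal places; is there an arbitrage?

1.0246 (arbitrage exists)

Around CNY → CAD → HKD → CNY: 1 ÷ 5.8019 ÷ 0.15453 × 0.91863 = 1.024608
Product > 1; profitable direction is CNY → CAD → HKD → CNY.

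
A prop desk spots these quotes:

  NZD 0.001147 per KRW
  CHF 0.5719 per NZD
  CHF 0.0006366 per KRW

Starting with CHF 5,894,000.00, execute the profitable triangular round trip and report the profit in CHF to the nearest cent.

Profitable loop is CHF → KRW → NZD → CHF:
CHF 5,894,000.00 ÷ 0.0006366 = KRW 9,258,561,106
KRW 9,258,561,106 × 0.001147 = NZD 10,619,569.59
NZD 10,619,569.59 × 0.5719 = CHF 6,073,331.85
Profit = CHF 6,073,331.85 − CHF 5,894,000.00

Profit: CHF 179,331.85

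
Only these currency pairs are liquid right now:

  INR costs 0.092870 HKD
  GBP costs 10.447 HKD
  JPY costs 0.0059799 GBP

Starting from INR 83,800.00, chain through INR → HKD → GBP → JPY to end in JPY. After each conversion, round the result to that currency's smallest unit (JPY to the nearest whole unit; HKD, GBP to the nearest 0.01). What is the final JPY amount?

JPY 124,576

INR 83,800.00 × 0.092870 = HKD 7,782.51
HKD 7,782.51 ÷ 10.447 = GBP 744.95
GBP 744.95 ÷ 0.0059799 = JPY 124,576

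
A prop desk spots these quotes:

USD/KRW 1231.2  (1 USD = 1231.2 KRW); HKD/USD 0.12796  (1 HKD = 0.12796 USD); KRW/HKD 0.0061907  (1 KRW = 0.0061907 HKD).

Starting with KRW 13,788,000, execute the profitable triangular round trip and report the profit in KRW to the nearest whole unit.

Profitable loop is KRW → USD → HKD → KRW:
KRW 13,788,000 ÷ 1231.2 = USD 11,198.83
USD 11,198.83 ÷ 0.12796 = HKD 87,518.21
HKD 87,518.21 ÷ 0.0061907 = KRW 14,137,046
Profit = KRW 14,137,046 − KRW 13,788,000

Profit: KRW 349,046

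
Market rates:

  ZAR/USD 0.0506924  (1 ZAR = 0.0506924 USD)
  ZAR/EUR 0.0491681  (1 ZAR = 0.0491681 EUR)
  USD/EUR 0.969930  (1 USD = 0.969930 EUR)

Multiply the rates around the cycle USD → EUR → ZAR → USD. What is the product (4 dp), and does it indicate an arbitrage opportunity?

1.0000 (no arbitrage)

Around USD → EUR → ZAR → USD: 1 × 0.969930 ÷ 0.0491681 × 0.0506924 = 1.000000
Product ≈ 1 (deviation 0.000%, within rounding noise).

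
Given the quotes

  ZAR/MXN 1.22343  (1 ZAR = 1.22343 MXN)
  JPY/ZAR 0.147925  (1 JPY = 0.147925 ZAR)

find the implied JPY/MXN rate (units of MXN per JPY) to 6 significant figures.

JPY/MXN = 0.180976

1 JPY × 0.147925 = 0.147925 ZAR
0.147925 ZAR × 1.22343 = 0.180976 MXN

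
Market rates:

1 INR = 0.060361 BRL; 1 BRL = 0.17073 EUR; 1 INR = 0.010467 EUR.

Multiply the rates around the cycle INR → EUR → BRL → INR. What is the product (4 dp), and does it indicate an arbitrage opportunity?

1.0157 (arbitrage exists)

Around INR → EUR → BRL → INR: 1 × 0.010467 ÷ 0.17073 ÷ 0.060361 = 1.015678
Product > 1; profitable direction is INR → EUR → BRL → INR.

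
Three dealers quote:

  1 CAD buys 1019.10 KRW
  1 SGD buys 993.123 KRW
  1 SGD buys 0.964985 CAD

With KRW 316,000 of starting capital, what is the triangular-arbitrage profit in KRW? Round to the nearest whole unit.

Profitable loop is KRW → CAD → SGD → KRW:
KRW 316,000 ÷ 1019.10 = CAD 310.08
CAD 310.08 ÷ 0.964985 = SGD 321.33
SGD 321.33 × 993.123 = KRW 319,119
Profit = KRW 319,119 − KRW 316,000

Profit: KRW 3,119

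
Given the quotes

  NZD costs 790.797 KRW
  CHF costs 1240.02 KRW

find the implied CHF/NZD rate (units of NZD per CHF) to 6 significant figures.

CHF/NZD = 1.56806

1 CHF × 1240.02 = 1240.02 KRW
1240.02 KRW ÷ 790.797 = 1.56806 NZD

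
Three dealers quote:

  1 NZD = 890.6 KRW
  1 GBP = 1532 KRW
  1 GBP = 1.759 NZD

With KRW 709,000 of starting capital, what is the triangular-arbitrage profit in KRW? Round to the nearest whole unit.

Profitable loop is KRW → GBP → NZD → KRW:
KRW 709,000 ÷ 1532 = GBP 462.79
GBP 462.79 × 1.759 = NZD 814.05
NZD 814.05 × 890.6 = KRW 724,997
Profit = KRW 724,997 − KRW 709,000

Profit: KRW 15,997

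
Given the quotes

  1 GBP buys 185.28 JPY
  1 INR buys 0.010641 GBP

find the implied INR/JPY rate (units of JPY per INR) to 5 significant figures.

1 INR × 0.010641 = 0.010641 GBP
0.010641 GBP × 185.28 = 1.97156 JPY

INR/JPY = 1.9716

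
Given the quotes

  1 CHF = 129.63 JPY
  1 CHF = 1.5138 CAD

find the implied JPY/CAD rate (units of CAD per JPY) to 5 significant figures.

1 JPY ÷ 129.63 = 0.00771426 CHF
0.00771426 CHF × 1.5138 = 0.0116779 CAD

JPY/CAD = 0.011678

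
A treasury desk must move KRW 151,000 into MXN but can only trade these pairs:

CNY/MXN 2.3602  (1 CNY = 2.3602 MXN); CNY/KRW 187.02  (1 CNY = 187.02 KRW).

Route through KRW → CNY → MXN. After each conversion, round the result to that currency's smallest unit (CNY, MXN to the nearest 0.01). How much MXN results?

KRW 151,000 ÷ 187.02 = CNY 807.40
CNY 807.40 × 2.3602 = MXN 1,905.63

MXN 1,905.63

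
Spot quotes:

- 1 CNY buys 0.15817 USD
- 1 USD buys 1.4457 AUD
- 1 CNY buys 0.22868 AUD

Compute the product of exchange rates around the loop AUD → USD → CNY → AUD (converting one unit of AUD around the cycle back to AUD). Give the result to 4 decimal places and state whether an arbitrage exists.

1.0001 (no arbitrage)

Around AUD → USD → CNY → AUD: 1 ÷ 1.4457 ÷ 0.15817 × 0.22868 = 1.000060
Product ≈ 1 (deviation 0.006%, within rounding noise).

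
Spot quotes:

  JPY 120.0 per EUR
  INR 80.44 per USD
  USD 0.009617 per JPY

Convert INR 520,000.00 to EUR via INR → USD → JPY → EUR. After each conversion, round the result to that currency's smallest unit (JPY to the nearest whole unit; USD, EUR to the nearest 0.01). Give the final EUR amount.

EUR 5,601.58

INR 520,000.00 ÷ 80.44 = USD 6,464.45
USD 6,464.45 ÷ 0.009617 = JPY 672,190
JPY 672,190 ÷ 120.0 = EUR 5,601.58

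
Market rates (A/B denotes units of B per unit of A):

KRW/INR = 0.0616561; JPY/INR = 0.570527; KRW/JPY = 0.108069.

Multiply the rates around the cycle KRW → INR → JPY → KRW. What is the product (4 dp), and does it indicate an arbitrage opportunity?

Around KRW → INR → JPY → KRW: 1 × 0.0616561 ÷ 0.570527 ÷ 0.108069 = 0.999997
Product ≈ 1 (deviation 0.000%, within rounding noise).

1.0000 (no arbitrage)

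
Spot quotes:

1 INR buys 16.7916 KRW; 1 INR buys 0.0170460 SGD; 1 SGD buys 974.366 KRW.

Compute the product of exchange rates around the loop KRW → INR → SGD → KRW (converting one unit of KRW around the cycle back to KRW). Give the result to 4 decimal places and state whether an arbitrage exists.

Around KRW → INR → SGD → KRW: 1 ÷ 16.7916 × 0.0170460 × 974.366 = 0.989128
Product < 1; profitable direction is KRW → SGD → INR → KRW.

0.9891 (arbitrage exists)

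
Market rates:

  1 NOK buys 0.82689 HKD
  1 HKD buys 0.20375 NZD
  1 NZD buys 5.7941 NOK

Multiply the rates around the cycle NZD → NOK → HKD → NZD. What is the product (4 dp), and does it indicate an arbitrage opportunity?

Around NZD → NOK → HKD → NZD: 1 × 5.7941 × 0.82689 × 0.20375 = 0.976183
Product < 1; profitable direction is NZD → HKD → NOK → NZD.

0.9762 (arbitrage exists)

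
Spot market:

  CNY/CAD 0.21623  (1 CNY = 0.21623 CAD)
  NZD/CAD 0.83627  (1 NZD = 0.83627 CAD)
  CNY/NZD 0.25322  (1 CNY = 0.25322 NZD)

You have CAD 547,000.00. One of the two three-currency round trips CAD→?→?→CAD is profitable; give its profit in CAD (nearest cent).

Profit: CAD 11,545.75

Profitable loop is CAD → NZD → CNY → CAD:
CAD 547,000.00 ÷ 0.83627 = NZD 654,094.97
NZD 654,094.97 ÷ 0.25322 = CNY 2,583,109.43
CNY 2,583,109.43 × 0.21623 = CAD 558,545.75
Profit = CAD 558,545.75 − CAD 547,000.00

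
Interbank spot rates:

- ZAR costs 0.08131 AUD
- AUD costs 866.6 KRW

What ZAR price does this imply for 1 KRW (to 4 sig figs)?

KRW/ZAR = 0.01419

1 KRW ÷ 866.6 = 0.00115393 AUD
0.00115393 AUD ÷ 0.08131 = 0.0141918 ZAR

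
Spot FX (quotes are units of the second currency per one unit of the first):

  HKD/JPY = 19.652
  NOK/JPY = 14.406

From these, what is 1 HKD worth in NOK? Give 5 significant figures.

HKD/NOK = 1.3642

1 HKD × 19.652 = 19.652 JPY
19.652 JPY ÷ 14.406 = 1.36415 NOK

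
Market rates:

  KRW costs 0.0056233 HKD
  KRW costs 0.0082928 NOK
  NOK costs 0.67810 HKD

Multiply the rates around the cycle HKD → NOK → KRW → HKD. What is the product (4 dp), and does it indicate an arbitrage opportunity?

1.0000 (no arbitrage)

Around HKD → NOK → KRW → HKD: 1 ÷ 0.67810 ÷ 0.0082928 × 0.0056233 = 0.999992
Product ≈ 1 (deviation 0.001%, within rounding noise).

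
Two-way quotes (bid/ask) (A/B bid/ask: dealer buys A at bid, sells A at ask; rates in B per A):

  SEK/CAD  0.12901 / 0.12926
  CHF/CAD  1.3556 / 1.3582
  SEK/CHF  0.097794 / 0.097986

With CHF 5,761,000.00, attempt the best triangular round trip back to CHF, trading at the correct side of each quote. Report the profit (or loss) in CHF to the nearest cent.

Net profit: CHF 147,503.46

Best loop CHF → CAD → SEK → CHF:
CHF 5,761,000.00 × 1.3556 (sell CHF at bid) = CAD 7,809,611.60
CAD 7,809,611.60 ÷ 0.12926 (buy SEK at ask) = SEK 60,417,852.39
SEK 60,417,852.39 × 0.097794 (sell SEK at bid) = CHF 5,908,503.46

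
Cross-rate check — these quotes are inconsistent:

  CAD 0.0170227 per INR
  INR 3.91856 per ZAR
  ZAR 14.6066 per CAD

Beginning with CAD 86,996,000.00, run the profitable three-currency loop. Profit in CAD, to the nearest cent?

Profit: CAD 2,292,433.14

Profitable loop is CAD → INR → ZAR → CAD:
CAD 86,996,000.00 ÷ 0.0170227 = INR 5,110,587,627.11
INR 5,110,587,627.11 ÷ 3.91856 = ZAR 1,304,200,427.48
ZAR 1,304,200,427.48 ÷ 14.6066 = CAD 89,288,433.14
Profit = CAD 89,288,433.14 − CAD 86,996,000.00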